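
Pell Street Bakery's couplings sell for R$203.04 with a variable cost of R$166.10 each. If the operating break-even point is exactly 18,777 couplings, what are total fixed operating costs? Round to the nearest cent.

Contribution margin per unit = R$203.04 − R$166.10 = R$36.94.
Since BE = FC / CM, FC = 18,777 × R$36.94 = R$693,622.38.

R$693,622.38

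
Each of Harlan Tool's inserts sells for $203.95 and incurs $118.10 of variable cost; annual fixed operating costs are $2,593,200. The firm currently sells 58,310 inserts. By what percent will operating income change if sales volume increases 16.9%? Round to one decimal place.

Contribution at this volume is 58,310 × $85.85 = $5,005,913.50.
Operating income = contribution − fixed costs = $5,005,913.50 − $2,593,200 = $2,412,713.50.
So DOL = total CM / EBIT = $5,005,913.50 / $2,412,713.50 = 2.0748.
%ΔEBIT = DOL × %ΔSales = 2.0748 × +16.9% = +35.1%.

+35.1%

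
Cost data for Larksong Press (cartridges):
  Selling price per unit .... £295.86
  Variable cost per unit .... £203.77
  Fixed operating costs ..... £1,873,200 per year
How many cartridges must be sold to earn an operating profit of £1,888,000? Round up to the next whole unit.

Each unit contributes £295.86 − £203.77 = £92.09.
Need Q such that Q × £92.09 − £1,873,200 = £1,888,000, i.e. Q = £3,761,200 / £92.09 = 40,842.65 → 40,843.

40,843 cartridges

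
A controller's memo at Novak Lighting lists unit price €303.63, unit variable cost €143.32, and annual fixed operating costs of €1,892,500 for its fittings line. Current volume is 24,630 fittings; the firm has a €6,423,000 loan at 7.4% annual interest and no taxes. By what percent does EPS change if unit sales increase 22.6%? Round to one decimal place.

Total contribution margin = 24,630 × €160.31 = €3,948,435.30.
Operating income = contribution − fixed costs = €3,948,435.30 − €1,892,500 = €2,055,935.30.
After interest of €475,302.00, pre-tax earnings = €1,580,633.30.
DCL = total CM / (EBIT − I) = €3,948,435.30 / €1,580,633.30 = 2.4980.
%ΔEPS = DCL × %ΔSales = 2.4980 × +22.6% = +56.5%.

+56.5%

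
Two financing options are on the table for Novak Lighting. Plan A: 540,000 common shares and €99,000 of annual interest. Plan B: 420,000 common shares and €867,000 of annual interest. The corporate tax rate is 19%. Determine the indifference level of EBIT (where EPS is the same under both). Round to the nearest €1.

€3,555,000

At indifference, (EBIT − 99,000)(1 − t)/540,000 = (EBIT − 867,000)(1 − t)/420,000.
The (1 − t) factor cancels: (EBIT − 99,000) × 420,000 = (EBIT − 867,000) × 540,000.
EBIT × (540,000 − 420,000) = 867,000 × 540,000 − 99,000 × 420,000 = 426,600,000,000, so EBIT = 426,600,000,000 ÷ 120,000 = 3,555,000.00.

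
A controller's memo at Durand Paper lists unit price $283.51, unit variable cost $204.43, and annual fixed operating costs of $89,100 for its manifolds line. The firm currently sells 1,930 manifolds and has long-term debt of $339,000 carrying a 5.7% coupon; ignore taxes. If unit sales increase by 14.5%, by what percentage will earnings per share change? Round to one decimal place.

At 1,930 units, contribution = 1,930 × $79.08 = $152,624.40.
Subtracting fixed costs: EBIT = $152,624.40 − $89,100 = $63,524.40.
After interest of $19,323.00, pre-tax earnings = $44,201.40.
Degree of combined leverage = contribution ÷ (EBIT − I) = $152,624.40 ÷ $44,201.40 = 3.4529.
%ΔEPS = DCL × %ΔSales = 3.4529 × +14.5% = +50.1%.

+50.1%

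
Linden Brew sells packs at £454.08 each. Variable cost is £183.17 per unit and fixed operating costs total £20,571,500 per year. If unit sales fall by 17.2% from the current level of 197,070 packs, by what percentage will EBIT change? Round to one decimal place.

-28.0%

Total contribution margin = 197,070 × £270.91 = £53,388,233.70.
Subtracting fixed costs: EBIT = £53,388,233.70 − £20,571,500 = £32,816,733.70.
So DOL = total CM / EBIT = £53,388,233.70 / £32,816,733.70 = 1.6269.
So EBIT moves 1.6269 × (-17.2%) = -28.0%.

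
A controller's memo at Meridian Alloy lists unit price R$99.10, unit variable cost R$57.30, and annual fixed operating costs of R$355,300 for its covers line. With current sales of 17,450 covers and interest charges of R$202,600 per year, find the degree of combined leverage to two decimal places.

Contribution at this volume is 17,450 × R$41.80 = R$729,410.00.
Subtracting fixed costs: EBIT = R$729,410.00 − R$355,300 = R$374,110.00. Interest = R$202,600.00.
DOL = R$729,410.00 ÷ R$374,110.00 = 1.9497; DFL = R$374,110.00 ÷ R$171,510.00 = 2.1813.
Combined leverage = 1.9497 × 2.1813 = 4.2529.

4.25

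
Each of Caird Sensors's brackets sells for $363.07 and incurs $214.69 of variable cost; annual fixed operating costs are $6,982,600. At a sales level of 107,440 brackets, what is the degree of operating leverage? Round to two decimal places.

1.78

Contribution at this volume is 107,440 × $148.38 = $15,941,947.20.
Subtracting fixed costs: EBIT = $15,941,947.20 − $6,982,600 = $8,959,347.20.
Degree of operating leverage = $15,941,947.20 / $8,959,347.20 = 1.7794.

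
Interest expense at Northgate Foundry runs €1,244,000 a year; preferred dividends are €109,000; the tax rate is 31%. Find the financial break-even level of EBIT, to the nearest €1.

€1,401,971

Grossing the preferred dividend up to pre-tax terms: €109,000 / (1 − 0.31) = €157,971.01.
EPS = 0 when EBIT covers interest plus the pre-tax preferred burden: €1,244,000 + €157,971.01 = €1,401,971.01.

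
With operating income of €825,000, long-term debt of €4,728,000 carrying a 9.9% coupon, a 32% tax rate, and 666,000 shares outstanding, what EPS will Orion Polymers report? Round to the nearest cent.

€0.36

Interest = €468,072.00, so EBT = €825,000 − €468,072.00 = €356,928.00.
After tax at 32%: net income = €356,928.00 × 0.68 = €242,711.04.
Per share: €242,711.04 / 666,000 shares = €0.36.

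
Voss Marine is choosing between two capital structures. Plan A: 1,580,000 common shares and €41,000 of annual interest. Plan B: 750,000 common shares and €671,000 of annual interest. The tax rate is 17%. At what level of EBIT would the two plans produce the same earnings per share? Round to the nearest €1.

At indifference, (EBIT − 41,000)(1 − t)/1,580,000 = (EBIT − 671,000)(1 − t)/750,000.
The (1 − t) factor cancels: (EBIT − 41,000) × 750,000 = (EBIT − 671,000) × 1,580,000.
EBIT × (1,580,000 − 750,000) = 671,000 × 1,580,000 − 41,000 × 750,000 = 1,029,430,000,000, so EBIT = 1,029,430,000,000 ÷ 830,000 = 1,240,277.11.

€1,240,277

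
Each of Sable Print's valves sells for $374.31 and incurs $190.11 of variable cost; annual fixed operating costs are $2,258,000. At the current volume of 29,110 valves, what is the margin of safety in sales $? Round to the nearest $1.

$6,307,717

Unit CM = price − variable cost = $374.31 − $190.11 = $184.20. Break-even units = $2,258,000 ÷ $184.20 = 12,258.41; break-even revenue = 12,258.41 × $374.31 = $4,588,447.23.
Actual sales revenue = 29,110 × $374.31 = $10,896,164.10.
Margin of safety = $10,896,164.10 − $4,588,447.23 = $6,307,717.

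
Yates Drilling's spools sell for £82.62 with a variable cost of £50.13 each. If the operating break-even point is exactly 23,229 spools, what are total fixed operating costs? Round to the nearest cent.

Contribution margin per unit = £82.62 − £50.13 = £32.49.
Since BE = FC / CM, FC = 23,229 × £32.49 = £754,710.21.

£754,710.21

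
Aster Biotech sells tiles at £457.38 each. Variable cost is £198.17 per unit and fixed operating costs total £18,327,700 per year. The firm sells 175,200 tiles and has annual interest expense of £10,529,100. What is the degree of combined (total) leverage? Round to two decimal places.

Total contribution margin = 175,200 × £259.21 = £45,413,592.00.
Operating income = contribution − fixed costs = £45,413,592.00 − £18,327,700 = £27,085,892.00. Interest = £10,529,100.00.
DOL = £45,413,592.00 ÷ £27,085,892.00 = 1.6767; DFL = £27,085,892.00 ÷ £16,556,792.00 = 1.6359.
DCL = DOL × DFL = 1.6767 × 1.6359 = 2.7429.

2.74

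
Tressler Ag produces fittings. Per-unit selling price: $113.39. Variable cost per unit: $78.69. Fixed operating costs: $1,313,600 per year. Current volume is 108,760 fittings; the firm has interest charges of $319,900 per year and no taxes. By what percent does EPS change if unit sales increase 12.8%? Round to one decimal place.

+22.6%

Contribution at this volume is 108,760 × $34.70 = $3,773,972.00.
EBIT = $3,773,972.00 − $1,313,600 = $2,460,372.00.
Interest = $319,900.00, so EBIT − I = $2,140,472.00.
Degree of combined leverage = contribution ÷ (EBIT − I) = $3,773,972.00 ÷ $2,140,472.00 = 1.7631.
EPS therefore changes by 1.7631 × (+12.8%) = +22.6%.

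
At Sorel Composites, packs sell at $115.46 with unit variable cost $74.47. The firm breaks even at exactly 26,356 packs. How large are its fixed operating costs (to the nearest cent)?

$1,080,332.44

Each unit contributes $115.46 − $74.47 = $40.99.
Since BE = FC / CM, FC = 26,356 × $40.99 = $1,080,332.44.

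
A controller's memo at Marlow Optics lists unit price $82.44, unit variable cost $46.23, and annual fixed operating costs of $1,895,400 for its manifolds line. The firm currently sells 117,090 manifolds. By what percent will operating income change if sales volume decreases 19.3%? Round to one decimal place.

Contribution at this volume is 117,090 × $36.21 = $4,239,828.90.
EBIT = $4,239,828.90 − $1,895,400 = $2,344,428.90.
So DOL = total CM / EBIT = $4,239,828.90 / $2,344,428.90 = 1.8085.
Operating income changes by 1.8085 × -19.3% = -34.9%.

-34.9%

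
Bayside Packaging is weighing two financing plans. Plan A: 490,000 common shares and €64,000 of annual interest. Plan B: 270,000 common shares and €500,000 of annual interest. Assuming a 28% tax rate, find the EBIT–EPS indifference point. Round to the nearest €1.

€1,035,091

At indifference, (EBIT − 64,000)(1 − t)/490,000 = (EBIT − 500,000)(1 − t)/270,000.
The (1 − t) factor cancels: (EBIT − 64,000) × 270,000 = (EBIT − 500,000) × 490,000.
Solving, EBIT = (500,000·490,000 − 64,000·270,000) / (490,000 − 270,000) = 227,720,000,000 / 220,000 = 1,035,090.91.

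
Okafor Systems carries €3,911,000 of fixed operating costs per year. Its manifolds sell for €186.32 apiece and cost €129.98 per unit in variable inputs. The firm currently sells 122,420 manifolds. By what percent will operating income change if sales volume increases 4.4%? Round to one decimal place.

+10.2%

Contribution at this volume is 122,420 × €56.34 = €6,897,142.80.
EBIT = €6,897,142.80 − €3,911,000 = €2,986,142.80.
DOL = contribution ÷ EBIT = €6,897,142.80 ÷ €2,986,142.80 = 2.3097.
Operating income changes by 2.3097 × +4.4% = +10.2%.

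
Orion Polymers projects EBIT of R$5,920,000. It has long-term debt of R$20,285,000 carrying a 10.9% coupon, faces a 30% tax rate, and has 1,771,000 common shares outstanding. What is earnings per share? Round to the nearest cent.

Pre-tax income = R$5,920,000 − R$2,211,065.00 = R$3,708,935.00.
After tax at 30%: net income = R$3,708,935.00 × 0.70 = R$2,596,254.50.
Per share: R$2,596,254.50 / 1,771,000 shares = R$1.47.

R$1.47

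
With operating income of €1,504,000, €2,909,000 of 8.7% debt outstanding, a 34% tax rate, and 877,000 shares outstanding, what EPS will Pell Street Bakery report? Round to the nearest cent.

Interest = €253,083.00, so EBT = €1,504,000 − €253,083.00 = €1,250,917.00.
Net income = €1,250,917.00 × (1 − 0.34) = €825,605.22.
Per share: €825,605.22 / 877,000 shares = €0.94.

€0.94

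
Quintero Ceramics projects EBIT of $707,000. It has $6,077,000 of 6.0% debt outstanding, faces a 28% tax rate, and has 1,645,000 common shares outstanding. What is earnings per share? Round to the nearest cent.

$0.15

Interest = $364,620.00, so EBT = $707,000 − $364,620.00 = $342,380.00.
Net income = $342,380.00 × (1 − 0.28) = $246,513.60.
EPS = $246,513.60 ÷ 1,645,000 = $0.15.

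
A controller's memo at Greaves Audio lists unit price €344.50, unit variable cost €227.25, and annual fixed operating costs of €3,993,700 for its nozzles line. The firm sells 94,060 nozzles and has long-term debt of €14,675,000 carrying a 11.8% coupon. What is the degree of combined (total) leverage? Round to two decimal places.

2.08

At 94,060 units, contribution = 94,060 × €117.25 = €11,028,535.00.
Operating income = contribution − fixed costs = €11,028,535.00 − €3,993,700 = €7,034,835.00. Interest = €1,731,650.00, so EBIT − I = €5,303,185.00.
Degree of total leverage = total CM / (EBIT − interest) = €11,028,535.00 / €5,303,185.00 = 2.0796.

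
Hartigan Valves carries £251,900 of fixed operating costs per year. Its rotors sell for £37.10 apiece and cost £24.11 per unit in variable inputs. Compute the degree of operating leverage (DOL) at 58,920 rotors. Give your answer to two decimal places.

Contribution at this volume is 58,920 × £12.99 = £765,370.80.
EBIT = £765,370.80 − £251,900 = £513,470.80.
So DOL = total CM / EBIT = £765,370.80 / £513,470.80 = 1.4906.

1.49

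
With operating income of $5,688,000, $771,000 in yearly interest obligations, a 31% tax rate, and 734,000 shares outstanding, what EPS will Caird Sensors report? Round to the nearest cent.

Interest = $771,000.00, so EBT = $5,688,000 − $771,000.00 = $4,917,000.00.
After tax at 31%: net income = $4,917,000.00 × 0.69 = $3,392,730.00.
EPS = $3,392,730.00 ÷ 734,000 = $4.62.

$4.62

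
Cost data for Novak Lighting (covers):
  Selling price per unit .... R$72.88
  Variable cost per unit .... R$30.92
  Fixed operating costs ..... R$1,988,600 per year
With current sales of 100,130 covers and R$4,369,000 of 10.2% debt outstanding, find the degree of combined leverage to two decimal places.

2.38

Total contribution margin = 100,130 × R$41.96 = R$4,201,454.80.
Operating income = contribution − fixed costs = R$4,201,454.80 − R$1,988,600 = R$2,212,854.80. Interest = R$445,638.00, so EBIT − I = R$1,767,216.80.
DCL = contribution ÷ (EBIT − I) = R$4,201,454.80 ÷ R$1,767,216.80 = 2.3774.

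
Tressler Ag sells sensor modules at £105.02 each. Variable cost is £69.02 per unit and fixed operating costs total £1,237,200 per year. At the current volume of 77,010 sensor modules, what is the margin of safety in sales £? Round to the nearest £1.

£4,478,403

Each unit contributes £105.02 − £69.02 = £36.00. Break-even units = £1,237,200 ÷ £36.00 = 34,366.67; break-even revenue = 34,366.67 × £105.02 = £3,609,187.33.
Actual sales revenue = 77,010 × £105.02 = £8,087,590.20.
Margin of safety = £8,087,590.20 − £3,609,187.33 = £4,478,403.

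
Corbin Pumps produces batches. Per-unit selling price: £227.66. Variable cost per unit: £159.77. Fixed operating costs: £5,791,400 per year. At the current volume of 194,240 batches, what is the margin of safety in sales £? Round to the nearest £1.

£24,799,996

Contribution margin per unit = £227.66 − £159.77 = £67.89. Break-even units = £5,791,400 ÷ £67.89 = 85,305.64; break-even revenue = 85,305.64 × £227.66 = £19,420,682.34.
Actual sales revenue = 194,240 × £227.66 = £44,220,678.40.
Margin of safety = £44,220,678.40 − £19,420,682.34 = £24,799,996.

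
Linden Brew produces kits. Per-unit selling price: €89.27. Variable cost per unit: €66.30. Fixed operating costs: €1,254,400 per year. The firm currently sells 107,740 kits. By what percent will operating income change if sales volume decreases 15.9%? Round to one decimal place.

-32.2%

Total contribution margin = 107,740 × €22.97 = €2,474,787.80.
Subtracting fixed costs: EBIT = €2,474,787.80 − €1,254,400 = €1,220,387.80.
So DOL = total CM / EBIT = €2,474,787.80 / €1,220,387.80 = 2.0279.
So EBIT moves 2.0279 × (-15.9%) = -32.2%.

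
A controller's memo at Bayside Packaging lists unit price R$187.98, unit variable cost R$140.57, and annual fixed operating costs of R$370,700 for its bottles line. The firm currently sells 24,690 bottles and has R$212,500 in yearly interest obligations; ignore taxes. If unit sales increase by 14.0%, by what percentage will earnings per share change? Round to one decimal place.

+27.9%

Contribution at this volume is 24,690 × R$47.41 = R$1,170,552.90.
Subtracting fixed costs: EBIT = R$1,170,552.90 − R$370,700 = R$799,852.90.
Interest = R$212,500.00, so EBIT − I = R$587,352.90.
Degree of combined leverage = contribution ÷ (EBIT − I) = R$1,170,552.90 ÷ R$587,352.90 = 1.9929.
%ΔEPS = DCL × %ΔSales = 1.9929 × +14.0% = +27.9%.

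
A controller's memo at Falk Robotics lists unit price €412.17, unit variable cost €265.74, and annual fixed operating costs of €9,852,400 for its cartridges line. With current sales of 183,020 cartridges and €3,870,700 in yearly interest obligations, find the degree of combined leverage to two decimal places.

2.05

Total contribution margin = 183,020 × €146.43 = €26,799,618.60.
Subtracting fixed costs: EBIT = €26,799,618.60 − €9,852,400 = €16,947,218.60. Interest = €3,870,700.00.
DOL = €26,799,618.60 ÷ €16,947,218.60 = 1.5814; DFL = €16,947,218.60 ÷ €13,076,518.60 = 1.2960.
DCL = DOL × DFL = 1.5814 × 1.2960 = 2.0495.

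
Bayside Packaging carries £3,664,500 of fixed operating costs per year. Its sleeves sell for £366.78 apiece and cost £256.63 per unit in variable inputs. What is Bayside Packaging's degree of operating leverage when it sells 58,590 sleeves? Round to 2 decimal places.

2.31

At 58,590 units, contribution = 58,590 × £110.15 = £6,453,688.50.
EBIT = £6,453,688.50 − £3,664,500 = £2,789,188.50.
So DOL = total CM / EBIT = £6,453,688.50 / £2,789,188.50 = 2.3138.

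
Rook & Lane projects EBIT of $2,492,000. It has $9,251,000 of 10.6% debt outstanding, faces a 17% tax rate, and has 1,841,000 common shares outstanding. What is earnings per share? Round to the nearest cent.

$0.68

Interest = $980,606.00, so EBT = $2,492,000 − $980,606.00 = $1,511,394.00.
Net income = $1,511,394.00 × (1 − 0.17) = $1,254,457.02.
EPS = $1,254,457.02 ÷ 1,841,000 = $0.68.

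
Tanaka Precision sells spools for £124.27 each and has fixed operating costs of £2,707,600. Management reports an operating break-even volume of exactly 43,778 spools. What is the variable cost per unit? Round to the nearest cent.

Contribution per unit must be FC / Q = £2,707,600 / 43,778 = £61.8484.
Variable cost per unit = £124.27 − £61.8484 = £62.42.

£62.42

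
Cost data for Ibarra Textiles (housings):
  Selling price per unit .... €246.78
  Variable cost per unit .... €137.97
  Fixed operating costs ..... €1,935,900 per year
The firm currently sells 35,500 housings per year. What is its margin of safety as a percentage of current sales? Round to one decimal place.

49.9%

Contribution margin per unit = €246.78 − €137.97 = €108.81. Break-even units = €1,935,900 ÷ €108.81 = 17,791.56; break-even revenue = 17,791.56 × €246.78 = €4,390,601.99.
Current sales = 35,500 × €246.78 = €8,760,690.00.
Margin of safety = (€8,760,690.00 − €4,390,601.99) ÷ €8,760,690.00 = 49.9%.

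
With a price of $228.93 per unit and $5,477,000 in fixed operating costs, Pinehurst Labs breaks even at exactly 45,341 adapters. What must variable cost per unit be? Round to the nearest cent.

$108.13

Contribution per unit must be FC / Q = $5,477,000 / 45,341 = $120.7957.
Hence VC = price − CM = $228.93 − $120.7957 = $108.13.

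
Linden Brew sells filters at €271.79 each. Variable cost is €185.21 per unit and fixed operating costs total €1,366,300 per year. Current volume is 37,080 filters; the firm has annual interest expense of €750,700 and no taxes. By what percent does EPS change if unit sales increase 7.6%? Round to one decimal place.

At 37,080 units, contribution = 37,080 × €86.58 = €3,210,386.40.
EBIT = €3,210,386.40 − €1,366,300 = €1,844,086.40.
Interest = €750,700.00, so EBIT − I = €1,093,386.40.
DCL = total CM / (EBIT − I) = €3,210,386.40 / €1,093,386.40 = 2.9362.
EPS therefore changes by 2.9362 × (+7.6%) = +22.3%.

+22.3%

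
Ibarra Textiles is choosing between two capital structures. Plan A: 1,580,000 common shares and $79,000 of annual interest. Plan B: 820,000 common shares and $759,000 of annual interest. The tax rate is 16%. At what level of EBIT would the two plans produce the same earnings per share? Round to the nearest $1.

$1,492,684

Set EPS_A = EPS_B: (EBIT − $79,000)(1 − 0.16) ÷ 1,580,000 = (EBIT − $759,000)(1 − 0.16) ÷ 820,000.
Cancelling (1 − t) and cross-multiplying: 820,000·(EBIT − 79,000) = 1,580,000·(EBIT − 759,000).
EBIT × (1,580,000 − 820,000) = 759,000 × 1,580,000 − 79,000 × 820,000 = 1,134,440,000,000, so EBIT = 1,134,440,000,000 ÷ 760,000 = 1,492,684.21.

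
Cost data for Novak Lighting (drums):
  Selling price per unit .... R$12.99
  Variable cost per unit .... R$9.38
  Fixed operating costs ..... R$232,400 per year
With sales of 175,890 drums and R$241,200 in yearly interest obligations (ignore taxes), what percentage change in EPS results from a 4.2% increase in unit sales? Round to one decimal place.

+16.5%

Contribution at this volume is 175,890 × R$3.61 = R$634,962.90.
Operating income = contribution − fixed costs = R$634,962.90 − R$232,400 = R$402,562.90.
Interest = R$241,200.00, so EBIT − I = R$161,362.90.
DCL = total CM / (EBIT − I) = R$634,962.90 / R$161,362.90 = 3.9350.
%ΔEPS = DCL × %ΔSales = 3.9350 × +4.2% = +16.5%.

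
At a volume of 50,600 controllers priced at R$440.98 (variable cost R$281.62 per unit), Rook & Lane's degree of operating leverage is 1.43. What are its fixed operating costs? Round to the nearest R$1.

R$2,424,724

At 50,600 units, contribution = 50,600 × R$159.36 = R$8,063,616.00.
Since DOL = CM ÷ EBIT, EBIT = R$8,063,616.00 ÷ 1.43 = R$5,638,892.31.
Fixed costs = CM − EBIT = R$8,063,616.00 − R$5,638,892.31 = R$2,424,724.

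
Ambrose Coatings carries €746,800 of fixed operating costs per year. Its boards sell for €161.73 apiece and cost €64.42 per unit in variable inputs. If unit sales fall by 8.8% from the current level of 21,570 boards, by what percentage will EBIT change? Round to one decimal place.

-13.7%

Contribution at this volume is 21,570 × €97.31 = €2,098,976.70.
Subtracting fixed costs: EBIT = €2,098,976.70 − €746,800 = €1,352,176.70.
So DOL = total CM / EBIT = €2,098,976.70 / €1,352,176.70 = 1.5523.
%ΔEBIT = DOL × %ΔSales = 1.5523 × -8.8% = -13.7%.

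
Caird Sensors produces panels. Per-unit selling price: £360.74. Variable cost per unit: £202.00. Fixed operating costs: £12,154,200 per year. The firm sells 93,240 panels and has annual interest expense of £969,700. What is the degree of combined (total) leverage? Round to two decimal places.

8.83

Total contribution margin = 93,240 × £158.74 = £14,800,917.60.
EBIT = £14,800,917.60 − £12,154,200 = £2,646,717.60. Interest = £969,700.00.
DOL = £14,800,917.60 ÷ £2,646,717.60 = 5.5922; DFL = £2,646,717.60 ÷ £1,677,017.60 = 1.5782.
DCL = DOL × DFL = 5.5922 × 1.5782 = 8.8256.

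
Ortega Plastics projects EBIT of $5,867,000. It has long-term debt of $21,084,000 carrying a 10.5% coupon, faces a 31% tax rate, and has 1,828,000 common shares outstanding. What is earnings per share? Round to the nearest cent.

Interest = $2,213,820.00, so EBT = $5,867,000 − $2,213,820.00 = $3,653,180.00.
Net income = $3,653,180.00 × (1 − 0.31) = $2,520,694.20.
Per share: $2,520,694.20 / 1,828,000 shares = $1.38.

$1.38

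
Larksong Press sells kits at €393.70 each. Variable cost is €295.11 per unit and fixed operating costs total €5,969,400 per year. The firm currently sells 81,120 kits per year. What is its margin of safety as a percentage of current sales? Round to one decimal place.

25.4%

Unit CM = price − variable cost = €393.70 − €295.11 = €98.59. Break-even units = €5,969,400 ÷ €98.59 = 60,547.72; break-even revenue = 60,547.72 × €393.70 = €23,837,638.50.
Actual sales revenue = 81,120 × €393.70 = €31,936,944.00.
Margin of safety = (€31,936,944.00 − €23,837,638.50) ÷ €31,936,944.00 = 25.4%.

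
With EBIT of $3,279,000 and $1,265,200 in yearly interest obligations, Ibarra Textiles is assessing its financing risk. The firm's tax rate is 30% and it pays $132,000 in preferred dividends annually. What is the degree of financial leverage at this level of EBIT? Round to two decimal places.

1.80

Annual interest charges come to $1,265,200.00.
Pre-tax preferred-dividend burden = $132,000 ÷ (1 − 0.30) = $188,571.43.
DFL = EBIT ÷ [EBIT − I − D_p/(1−t)] = $3,279,000 ÷ [$3,279,000 − $1,265,200.00 − $188,571.43] = $3,279,000 ÷ $1,825,228.57 = 1.7965.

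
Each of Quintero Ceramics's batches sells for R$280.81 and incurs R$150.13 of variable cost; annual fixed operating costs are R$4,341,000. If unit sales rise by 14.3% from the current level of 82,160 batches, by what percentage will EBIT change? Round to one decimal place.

+24.0%

Contribution at this volume is 82,160 × R$130.68 = R$10,736,668.80.
Subtracting fixed costs: EBIT = R$10,736,668.80 − R$4,341,000 = R$6,395,668.80.
So DOL = total CM / EBIT = R$10,736,668.80 / R$6,395,668.80 = 1.6787.
Operating income changes by 1.6787 × +14.3% = +24.0%.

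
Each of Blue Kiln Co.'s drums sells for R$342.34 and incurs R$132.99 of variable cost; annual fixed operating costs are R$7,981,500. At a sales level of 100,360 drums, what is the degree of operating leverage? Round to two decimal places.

Total contribution margin = 100,360 × R$209.35 = R$21,010,366.00.
Operating income = contribution − fixed costs = R$21,010,366.00 − R$7,981,500 = R$13,028,866.00.
Degree of operating leverage = R$21,010,366.00 / R$13,028,866.00 = 1.6126.

1.61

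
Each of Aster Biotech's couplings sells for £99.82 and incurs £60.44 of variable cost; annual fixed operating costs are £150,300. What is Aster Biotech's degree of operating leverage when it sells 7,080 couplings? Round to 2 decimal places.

2.17

Contribution at this volume is 7,080 × £39.38 = £278,810.40.
EBIT = £278,810.40 − £150,300 = £128,510.40.
So DOL = total CM / EBIT = £278,810.40 / £128,510.40 = 2.1696.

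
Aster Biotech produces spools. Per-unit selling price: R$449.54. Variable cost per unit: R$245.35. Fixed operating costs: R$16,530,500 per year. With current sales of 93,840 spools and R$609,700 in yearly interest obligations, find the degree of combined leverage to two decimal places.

Total contribution margin = 93,840 × R$204.19 = R$19,161,189.60.
EBIT = R$19,161,189.60 − R$16,530,500 = R$2,630,689.60. Interest = R$609,700.00, so EBIT − I = R$2,020,989.60.
Degree of total leverage = total CM / (EBIT − interest) = R$19,161,189.60 / R$2,020,989.60 = 9.4811.

9.48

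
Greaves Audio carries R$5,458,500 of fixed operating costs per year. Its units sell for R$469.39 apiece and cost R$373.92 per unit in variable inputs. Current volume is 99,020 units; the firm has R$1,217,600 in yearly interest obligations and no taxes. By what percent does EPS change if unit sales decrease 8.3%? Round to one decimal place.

-28.3%

Contribution at this volume is 99,020 × R$95.47 = R$9,453,439.40.
Subtracting fixed costs: EBIT = R$9,453,439.40 − R$5,458,500 = R$3,994,939.40.
Interest = R$1,217,600.00, so EBIT − I = R$2,777,339.40.
Degree of combined leverage = contribution ÷ (EBIT − I) = R$9,453,439.40 ÷ R$2,777,339.40 = 3.4038.
%ΔEPS = DCL × %ΔSales = 3.4038 × -8.3% = -28.3%.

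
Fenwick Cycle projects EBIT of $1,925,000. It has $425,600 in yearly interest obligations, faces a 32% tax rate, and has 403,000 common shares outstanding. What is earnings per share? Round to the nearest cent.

Interest = $425,600.00, so EBT = $1,925,000 − $425,600.00 = $1,499,400.00.
Net income = $1,499,400.00 × (1 − 0.32) = $1,019,592.00.
Per share: $1,019,592.00 / 403,000 shares = $2.53.

$2.53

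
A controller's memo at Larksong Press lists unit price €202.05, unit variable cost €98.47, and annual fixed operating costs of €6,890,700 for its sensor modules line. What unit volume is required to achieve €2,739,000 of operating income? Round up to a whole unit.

Unit CM = price − variable cost = €202.05 − €98.47 = €103.58.
Required volume = (fixed costs + target profit) ÷ CM = (€6,890,700 + €2,739,000) ÷ €103.58 = 92,968.72, so 92,969 sensor modules.

92,969 sensor modules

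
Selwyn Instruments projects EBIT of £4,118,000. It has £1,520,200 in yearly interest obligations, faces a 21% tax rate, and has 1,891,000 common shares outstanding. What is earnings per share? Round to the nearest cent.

£1.09

Pre-tax income = £4,118,000 − £1,520,200.00 = £2,597,800.00.
Net income = £2,597,800.00 × (1 − 0.21) = £2,052,262.00.
Per share: £2,052,262.00 / 1,891,000 shares = £1.09.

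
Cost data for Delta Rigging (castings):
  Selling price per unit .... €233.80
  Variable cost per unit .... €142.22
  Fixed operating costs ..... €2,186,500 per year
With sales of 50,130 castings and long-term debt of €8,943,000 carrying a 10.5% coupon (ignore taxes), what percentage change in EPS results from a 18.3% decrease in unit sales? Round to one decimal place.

-57.3%

Contribution at this volume is 50,130 × €91.58 = €4,590,905.40.
Subtracting fixed costs: EBIT = €4,590,905.40 − €2,186,500 = €2,404,405.40.
Interest = €939,015.00, so EBIT − I = €1,465,390.40.
Degree of combined leverage = contribution ÷ (EBIT − I) = €4,590,905.40 ÷ €1,465,390.40 = 3.1329.
%ΔEPS = DCL × %ΔSales = 3.1329 × -18.3% = -57.3%.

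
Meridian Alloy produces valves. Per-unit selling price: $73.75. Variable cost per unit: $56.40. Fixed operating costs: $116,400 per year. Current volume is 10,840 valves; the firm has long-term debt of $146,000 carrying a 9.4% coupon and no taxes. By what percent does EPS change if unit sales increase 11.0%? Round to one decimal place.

+35.7%

Total contribution margin = 10,840 × $17.35 = $188,074.00.
Operating income = contribution − fixed costs = $188,074.00 − $116,400 = $71,674.00.
After interest of $13,724.00, pre-tax earnings = $57,950.00.
Degree of combined leverage = contribution ÷ (EBIT − I) = $188,074.00 ÷ $57,950.00 = 3.2455.
%ΔEPS = DCL × %ΔSales = 3.2455 × +11.0% = +35.7%.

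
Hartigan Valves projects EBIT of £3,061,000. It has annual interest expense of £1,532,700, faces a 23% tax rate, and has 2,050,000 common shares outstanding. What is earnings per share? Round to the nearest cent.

£0.57

Pre-tax income = £3,061,000 − £1,532,700.00 = £1,528,300.00.
Net income = £1,528,300.00 × (1 − 0.23) = £1,176,791.00.
EPS = £1,176,791.00 ÷ 2,050,000 = £0.57.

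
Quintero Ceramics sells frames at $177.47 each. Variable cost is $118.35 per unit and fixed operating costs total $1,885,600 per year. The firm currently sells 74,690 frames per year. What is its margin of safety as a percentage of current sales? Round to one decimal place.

Each unit contributes $177.47 − $118.35 = $59.12. Break-even units = $1,885,600 ÷ $59.12 = 31,894.45; break-even revenue = 31,894.45 × $177.47 = $5,660,308.39.
Current sales = 74,690 × $177.47 = $13,255,234.30.
Margin of safety = ($13,255,234.30 − $5,660,308.39) ÷ $13,255,234.30 = 57.3%.

57.3%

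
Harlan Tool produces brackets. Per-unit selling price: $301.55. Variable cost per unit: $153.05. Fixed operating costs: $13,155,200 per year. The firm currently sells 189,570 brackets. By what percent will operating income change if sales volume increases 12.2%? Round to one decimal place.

At 189,570 units, contribution = 189,570 × $148.50 = $28,151,145.00.
Operating income = contribution − fixed costs = $28,151,145.00 − $13,155,200 = $14,995,945.00.
So DOL = total CM / EBIT = $28,151,145.00 / $14,995,945.00 = 1.8773.
So EBIT moves 1.8773 × (+12.2%) = +22.9%.

+22.9%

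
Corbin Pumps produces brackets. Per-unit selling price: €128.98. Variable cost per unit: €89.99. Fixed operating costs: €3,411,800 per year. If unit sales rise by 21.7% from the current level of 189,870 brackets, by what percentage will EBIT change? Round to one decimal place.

Contribution at this volume is 189,870 × €38.99 = €7,403,031.30.
Subtracting fixed costs: EBIT = €7,403,031.30 − €3,411,800 = €3,991,231.30.
So DOL = total CM / EBIT = €7,403,031.30 / €3,991,231.30 = 1.8548.
Operating income changes by 1.8548 × +21.7% = +40.2%.

+40.2%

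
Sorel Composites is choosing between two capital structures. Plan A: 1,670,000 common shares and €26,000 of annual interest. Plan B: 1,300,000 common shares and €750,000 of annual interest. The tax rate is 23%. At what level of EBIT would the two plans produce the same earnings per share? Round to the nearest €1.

€3,293,784

At indifference, (EBIT − 26,000)(1 − t)/1,670,000 = (EBIT − 750,000)(1 − t)/1,300,000.
Cancelling (1 − t) and cross-multiplying: 1,300,000·(EBIT − 26,000) = 1,670,000·(EBIT − 750,000).
Solving, EBIT = (750,000·1,670,000 − 26,000·1,300,000) / (1,670,000 − 1,300,000) = 1,218,700,000,000 / 370,000 = 3,293,783.78.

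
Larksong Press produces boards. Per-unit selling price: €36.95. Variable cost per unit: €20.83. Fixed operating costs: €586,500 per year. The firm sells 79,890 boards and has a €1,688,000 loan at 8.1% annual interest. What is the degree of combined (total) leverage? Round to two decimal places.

Total contribution margin = 79,890 × €16.12 = €1,287,826.80.
Subtracting fixed costs: EBIT = €1,287,826.80 − €586,500 = €701,326.80. Interest = €136,728.00.
DOL = €1,287,826.80 ÷ €701,326.80 = 1.8363; DFL = €701,326.80 ÷ €564,598.80 = 1.2422.
DCL = DOL × DFL = 1.8363 × 1.2422 = 2.2811.

2.28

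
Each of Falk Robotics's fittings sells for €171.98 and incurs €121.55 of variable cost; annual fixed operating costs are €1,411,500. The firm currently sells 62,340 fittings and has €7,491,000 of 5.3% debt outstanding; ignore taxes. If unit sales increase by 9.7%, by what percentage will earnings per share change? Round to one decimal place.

+22.8%

Contribution at this volume is 62,340 × €50.43 = €3,143,806.20.
Operating income = contribution − fixed costs = €3,143,806.20 − €1,411,500 = €1,732,306.20.
Interest = €397,023.00, so EBIT − I = €1,335,283.20.
DCL = total CM / (EBIT − I) = €3,143,806.20 / €1,335,283.20 = 2.3544.
%ΔEPS = DCL × %ΔSales = 2.3544 × +9.7% = +22.8%.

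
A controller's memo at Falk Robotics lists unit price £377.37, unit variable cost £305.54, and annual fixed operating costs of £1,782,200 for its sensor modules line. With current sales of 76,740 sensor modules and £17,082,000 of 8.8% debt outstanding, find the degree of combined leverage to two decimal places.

At 76,740 units, contribution = 76,740 × £71.83 = £5,512,234.20.
EBIT = £5,512,234.20 − £1,782,200 = £3,730,034.20. Interest = £1,503,216.00, so EBIT − I = £2,226,818.20.
Degree of total leverage = total CM / (EBIT − interest) = £5,512,234.20 / £2,226,818.20 = 2.4754.

2.48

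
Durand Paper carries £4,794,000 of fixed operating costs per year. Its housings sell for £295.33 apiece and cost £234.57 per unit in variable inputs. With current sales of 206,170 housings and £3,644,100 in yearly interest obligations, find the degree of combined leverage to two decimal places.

3.06

At 206,170 units, contribution = 206,170 × £60.76 = £12,526,889.20.
Subtracting fixed costs: EBIT = £12,526,889.20 − £4,794,000 = £7,732,889.20. Interest = £3,644,100.00, so EBIT − I = £4,088,789.20.
DCL = contribution ÷ (EBIT − I) = £12,526,889.20 ÷ £4,088,789.20 = 3.0637.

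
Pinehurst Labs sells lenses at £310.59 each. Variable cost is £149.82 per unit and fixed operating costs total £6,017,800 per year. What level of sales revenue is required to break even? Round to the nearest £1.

Contribution margin per unit = £310.59 − £149.82 = £160.77, a CM ratio of £160.77 ÷ £310.59 = 0.5176.
Break-even revenue = fixed costs × price ÷ CM = £6,017,800 × £310.59 ÷ £160.77 = £11,625,729.

£11,625,729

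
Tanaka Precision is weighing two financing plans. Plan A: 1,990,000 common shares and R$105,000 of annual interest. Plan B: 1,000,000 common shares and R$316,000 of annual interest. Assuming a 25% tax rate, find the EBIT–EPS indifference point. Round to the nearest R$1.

Set EPS_A = EPS_B: (EBIT − R$105,000)(1 − 0.25) ÷ 1,990,000 = (EBIT − R$316,000)(1 − 0.25) ÷ 1,000,000.
Cancelling (1 − t) and cross-multiplying: 1,000,000·(EBIT − 105,000) = 1,990,000·(EBIT − 316,000).
Solving, EBIT = (316,000·1,990,000 − 105,000·1,000,000) / (1,990,000 − 1,000,000) = 523,840,000,000 / 990,000 = 529,131.31.

R$529,131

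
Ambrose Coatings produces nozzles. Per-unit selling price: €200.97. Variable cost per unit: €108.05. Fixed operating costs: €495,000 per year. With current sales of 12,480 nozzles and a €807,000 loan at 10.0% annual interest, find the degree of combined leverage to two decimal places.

1.99

Total contribution margin = 12,480 × €92.92 = €1,159,641.60.
Subtracting fixed costs: EBIT = €1,159,641.60 − €495,000 = €664,641.60. Interest = €80,700.00.
DOL = €1,159,641.60 ÷ €664,641.60 = 1.7448; DFL = €664,641.60 ÷ €583,941.60 = 1.1382.
Combined leverage = 1.7448 × 1.1382 = 1.9859.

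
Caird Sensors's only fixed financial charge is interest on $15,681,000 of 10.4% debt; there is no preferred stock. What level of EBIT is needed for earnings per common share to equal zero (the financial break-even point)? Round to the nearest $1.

$1,630,824

Annual interest = 10.4% × $15,681,000 = $1,630,824.00.
Without preferred stock the financial break-even is simply EBIT = interest = $1,630,824.00.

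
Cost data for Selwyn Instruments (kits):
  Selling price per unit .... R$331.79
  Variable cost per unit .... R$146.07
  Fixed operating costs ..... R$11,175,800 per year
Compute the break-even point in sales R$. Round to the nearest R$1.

R$19,965,640

CM per unit = R$331.79 − R$146.07 = R$185.72; CM ratio = R$185.72 / R$331.79 = 0.5598.
Break-even revenue = fixed costs × price ÷ CM = R$11,175,800 × R$331.79 ÷ R$185.72 = R$19,965,640.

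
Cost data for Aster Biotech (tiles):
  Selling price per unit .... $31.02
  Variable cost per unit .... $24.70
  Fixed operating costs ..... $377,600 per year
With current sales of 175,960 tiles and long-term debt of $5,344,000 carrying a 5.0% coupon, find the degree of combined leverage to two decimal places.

Contribution at this volume is 175,960 × $6.32 = $1,112,067.20.
Subtracting fixed costs: EBIT = $1,112,067.20 − $377,600 = $734,467.20. Interest = $267,200.00, so EBIT − I = $467,267.20.
Degree of total leverage = total CM / (EBIT − interest) = $1,112,067.20 / $467,267.20 = 2.3799.

2.38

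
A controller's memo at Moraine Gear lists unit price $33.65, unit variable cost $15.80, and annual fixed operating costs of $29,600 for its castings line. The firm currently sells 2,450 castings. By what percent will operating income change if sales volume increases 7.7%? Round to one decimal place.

Total contribution margin = 2,450 × $17.85 = $43,732.50.
Operating income = contribution − fixed costs = $43,732.50 − $29,600 = $14,132.50.
DOL = contribution ÷ EBIT = $43,732.50 ÷ $14,132.50 = 3.0945.
%ΔEBIT = DOL × %ΔSales = 3.0945 × +7.7% = +23.8%.

+23.8%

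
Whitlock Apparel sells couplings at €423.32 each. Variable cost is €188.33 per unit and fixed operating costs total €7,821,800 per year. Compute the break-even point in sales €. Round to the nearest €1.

Contribution margin per unit = €423.32 − €188.33 = €234.99, a CM ratio of €234.99 ÷ €423.32 = 0.5551.
Break-even revenue = fixed costs × price ÷ CM = €7,821,800 × €423.32 ÷ €234.99 = €14,090,491.

€14,090,491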